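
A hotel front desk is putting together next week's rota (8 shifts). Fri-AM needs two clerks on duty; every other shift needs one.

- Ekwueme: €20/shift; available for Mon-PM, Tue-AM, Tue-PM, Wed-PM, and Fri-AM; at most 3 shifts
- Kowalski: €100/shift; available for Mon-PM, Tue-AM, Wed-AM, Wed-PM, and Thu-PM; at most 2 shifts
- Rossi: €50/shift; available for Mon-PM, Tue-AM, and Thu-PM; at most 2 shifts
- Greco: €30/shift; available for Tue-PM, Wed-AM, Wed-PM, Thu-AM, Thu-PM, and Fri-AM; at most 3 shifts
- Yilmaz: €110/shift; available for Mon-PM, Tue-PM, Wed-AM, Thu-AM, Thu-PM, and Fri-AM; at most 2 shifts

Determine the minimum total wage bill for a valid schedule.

Picking the cheapest available clerk for each shift independently would cost €220, but that ignores the shift limits.
An optimal schedule: Mon-PM→Rossi, Tue-AM→Ekwueme, Tue-PM→Ekwueme, Wed-AM→Greco, Wed-PM→Kowalski, Thu-AM→Greco, Thu-PM→Rossi, Fri-AM→Ekwueme+Greco.
Total: 50 + 20 + 20 + 30 + 100 + 30 + 50 + 20 + 30 = €350.

€350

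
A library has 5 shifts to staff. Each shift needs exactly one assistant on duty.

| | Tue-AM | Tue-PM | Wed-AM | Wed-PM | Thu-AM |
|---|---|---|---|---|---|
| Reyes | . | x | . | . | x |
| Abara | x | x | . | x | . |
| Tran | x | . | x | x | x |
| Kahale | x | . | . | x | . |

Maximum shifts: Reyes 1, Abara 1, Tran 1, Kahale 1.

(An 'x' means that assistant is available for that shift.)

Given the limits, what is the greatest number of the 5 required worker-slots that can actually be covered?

Total capacity across all assistants is 1+1+1+1 = 4, and 5 slots are needed, so at most 4 can be filled.
An assignment achieving 4: Tue-AM→Abara, Tue-PM→Reyes, Wed-AM→Tran, Wed-PM→Kahale.
Loads: Reyes 1/1, Abara 1/1, Tran 1/1, Kahale 1/1.

4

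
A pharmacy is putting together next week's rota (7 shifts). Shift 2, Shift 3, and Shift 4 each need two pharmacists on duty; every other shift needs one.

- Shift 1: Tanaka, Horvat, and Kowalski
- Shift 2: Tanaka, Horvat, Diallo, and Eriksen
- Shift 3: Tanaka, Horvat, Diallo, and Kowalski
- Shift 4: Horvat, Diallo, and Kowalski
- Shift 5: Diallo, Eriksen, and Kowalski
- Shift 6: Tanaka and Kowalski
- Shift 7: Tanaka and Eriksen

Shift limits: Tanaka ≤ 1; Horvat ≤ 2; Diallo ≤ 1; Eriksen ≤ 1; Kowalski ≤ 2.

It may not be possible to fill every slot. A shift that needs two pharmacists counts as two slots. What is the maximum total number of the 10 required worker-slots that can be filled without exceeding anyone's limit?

Total capacity across all pharmacists is 1+2+1+1+2 = 7, and 10 slots are needed, so at most 7 can be filled.
An assignment achieving 7: Shift 1→Horvat, Shift 3→Kowalski, Shift 4→Horvat+Diallo, Shift 5→Kowalski, Shift 6→Tanaka, Shift 7→Eriksen.
Loads: Tanaka 1/1, Horvat 2/2, Diallo 1/1, Eriksen 1/1, Kowalski 2/2.

7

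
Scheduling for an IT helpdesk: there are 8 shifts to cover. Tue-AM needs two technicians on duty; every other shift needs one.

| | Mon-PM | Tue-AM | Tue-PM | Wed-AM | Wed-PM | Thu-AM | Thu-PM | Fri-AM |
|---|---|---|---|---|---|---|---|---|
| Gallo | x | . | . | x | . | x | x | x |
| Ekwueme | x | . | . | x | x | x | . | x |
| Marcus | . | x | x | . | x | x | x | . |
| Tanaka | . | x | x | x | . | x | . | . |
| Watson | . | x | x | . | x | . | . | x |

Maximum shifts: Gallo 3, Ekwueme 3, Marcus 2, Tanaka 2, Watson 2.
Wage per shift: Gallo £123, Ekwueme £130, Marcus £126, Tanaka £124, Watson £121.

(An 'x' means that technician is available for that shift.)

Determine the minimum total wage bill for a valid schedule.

£1111

Picking the cheapest available technician for each shift independently would cost £1100, but that ignores the shift limits.
An optimal schedule: Mon-PM→Gallo, Tue-AM→Watson+Tanaka, Tue-PM→Watson, Wed-AM→Tanaka, Wed-PM→Marcus, Thu-AM→Marcus, Thu-PM→Gallo, Fri-AM→Gallo.
Total: 123 + 121 + 124 + 121 + 124 + 126 + 126 + 123 + 123 = £1111.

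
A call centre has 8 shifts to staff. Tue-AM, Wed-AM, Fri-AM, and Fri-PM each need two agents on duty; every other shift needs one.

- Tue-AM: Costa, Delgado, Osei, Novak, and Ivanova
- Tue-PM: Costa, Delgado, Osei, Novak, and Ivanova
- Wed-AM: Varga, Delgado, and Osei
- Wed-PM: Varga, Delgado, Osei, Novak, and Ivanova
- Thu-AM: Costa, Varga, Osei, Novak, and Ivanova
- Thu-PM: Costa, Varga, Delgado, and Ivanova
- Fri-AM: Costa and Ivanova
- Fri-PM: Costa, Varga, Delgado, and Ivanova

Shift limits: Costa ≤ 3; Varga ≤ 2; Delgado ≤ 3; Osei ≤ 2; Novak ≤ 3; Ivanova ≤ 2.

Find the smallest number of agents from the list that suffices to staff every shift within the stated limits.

5

12 slots to fill and no one can take more than 3, so at least ⌈12/3⌉ = 4 agents are needed.
Any 4 agents together have capacity at most 3+3+3+2 = 11 < 12 slots, so 4 can never suffice.
Costa, Varga, Delgado, Osei, and Ivanova alone can cover everything: Tue-AM→Delgado+Osei, Tue-PM→Costa, Wed-AM→Varga+Delgado, Wed-PM→Varga, Thu-AM→Osei, Thu-PM→Costa, Fri-AM→Costa+Ivanova, Fri-PM→Delgado+Ivanova.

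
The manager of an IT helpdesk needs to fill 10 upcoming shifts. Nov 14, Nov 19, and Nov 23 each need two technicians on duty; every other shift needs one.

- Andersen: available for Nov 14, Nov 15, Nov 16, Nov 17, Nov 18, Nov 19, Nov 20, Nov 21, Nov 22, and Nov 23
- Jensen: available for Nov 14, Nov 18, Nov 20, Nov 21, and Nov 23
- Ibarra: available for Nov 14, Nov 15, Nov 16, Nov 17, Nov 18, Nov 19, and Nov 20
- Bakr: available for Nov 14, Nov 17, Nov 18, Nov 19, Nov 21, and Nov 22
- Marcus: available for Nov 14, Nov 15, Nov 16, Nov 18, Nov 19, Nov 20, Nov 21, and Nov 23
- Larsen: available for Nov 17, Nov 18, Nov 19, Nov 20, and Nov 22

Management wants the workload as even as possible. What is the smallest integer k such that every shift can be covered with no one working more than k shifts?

3

With 6 technicians and 13 worker-slots to fill, someone must work at least ⌈13/6⌉ = 3 shifts, so k ≥ 3.
k = 3 works: Nov 14→Ibarra+Bakr, Nov 15→Andersen, Nov 16→Andersen, Nov 17→Ibarra, Nov 18→Ibarra, Nov 19→Bakr+Marcus, Nov 20→Jensen, Nov 21→Jensen, Nov 22→Andersen, Nov 23→Jensen+Marcus.
Loads: Andersen 3, Jensen 3, Ibarra 3, Bakr 2, Marcus 2, Larsen 0 — all ≤ 3.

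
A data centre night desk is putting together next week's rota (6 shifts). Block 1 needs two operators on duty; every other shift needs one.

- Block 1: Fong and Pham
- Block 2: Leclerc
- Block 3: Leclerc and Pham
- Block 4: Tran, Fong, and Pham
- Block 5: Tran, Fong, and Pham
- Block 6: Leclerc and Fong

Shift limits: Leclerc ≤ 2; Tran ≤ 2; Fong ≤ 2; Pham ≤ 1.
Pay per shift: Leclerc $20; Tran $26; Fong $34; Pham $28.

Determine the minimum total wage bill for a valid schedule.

$188

Block 1 can only be covered by Fong and Pham, so that assignment is forced.
Block 2 can only be covered by Leclerc, so that assignment is forced.
Picking the cheapest available operator for each shift independently would cost $174, but that ignores the shift limits.
An optimal schedule: Block 1→Fong+Pham, Block 2→Leclerc, Block 3→Leclerc, Block 4→Tran, Block 5→Tran, Block 6→Fong.
Total: 34 + 28 + 20 + 20 + 26 + 26 + 34 = $188.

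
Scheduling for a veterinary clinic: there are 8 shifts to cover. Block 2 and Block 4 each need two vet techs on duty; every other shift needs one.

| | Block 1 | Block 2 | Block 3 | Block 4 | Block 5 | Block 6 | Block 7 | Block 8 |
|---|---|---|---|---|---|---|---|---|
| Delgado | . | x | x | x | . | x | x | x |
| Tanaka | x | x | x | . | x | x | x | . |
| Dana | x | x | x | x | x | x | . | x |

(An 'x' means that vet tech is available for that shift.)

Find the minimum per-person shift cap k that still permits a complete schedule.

4

With 3 vet techs and 10 worker-slots to fill, someone must work at least ⌈10/3⌉ = 4 shifts, so k ≥ 4.
k = 4 works: Block 1→Tanaka, Block 2→Delgado+Tanaka, Block 3→Tanaka, Block 4→Delgado+Dana, Block 5→Tanaka, Block 6→Dana, Block 7→Delgado, Block 8→Delgado.
Loads: Delgado 4, Tanaka 4, Dana 2 — all ≤ 4.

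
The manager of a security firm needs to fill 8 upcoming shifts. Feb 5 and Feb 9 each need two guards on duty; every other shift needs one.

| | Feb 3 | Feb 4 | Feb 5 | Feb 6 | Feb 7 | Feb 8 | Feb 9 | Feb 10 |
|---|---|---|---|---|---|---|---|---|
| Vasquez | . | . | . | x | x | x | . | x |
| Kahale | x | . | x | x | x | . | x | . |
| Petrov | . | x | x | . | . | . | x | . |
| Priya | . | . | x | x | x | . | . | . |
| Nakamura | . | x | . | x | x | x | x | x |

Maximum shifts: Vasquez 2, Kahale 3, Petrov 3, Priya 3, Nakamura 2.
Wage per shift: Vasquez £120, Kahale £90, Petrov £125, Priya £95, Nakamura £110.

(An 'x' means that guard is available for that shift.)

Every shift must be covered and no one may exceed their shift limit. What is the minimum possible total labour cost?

£1015

Feb 3 can only be covered by Kahale, so that assignment is forced.
Picking the cheapest available guard for each shift independently would cost £985, but that ignores the shift limits.
An optimal schedule: Feb 3→Kahale, Feb 4→Nakamura, Feb 5→Kahale+Priya, Feb 6→Priya, Feb 7→Priya, Feb 8→Vasquez, Feb 9→Kahale+Nakamura, Feb 10→Vasquez.
Total: 90 + 110 + 90 + 95 + 95 + 95 + 120 + 90 + 110 + 120 = £1015.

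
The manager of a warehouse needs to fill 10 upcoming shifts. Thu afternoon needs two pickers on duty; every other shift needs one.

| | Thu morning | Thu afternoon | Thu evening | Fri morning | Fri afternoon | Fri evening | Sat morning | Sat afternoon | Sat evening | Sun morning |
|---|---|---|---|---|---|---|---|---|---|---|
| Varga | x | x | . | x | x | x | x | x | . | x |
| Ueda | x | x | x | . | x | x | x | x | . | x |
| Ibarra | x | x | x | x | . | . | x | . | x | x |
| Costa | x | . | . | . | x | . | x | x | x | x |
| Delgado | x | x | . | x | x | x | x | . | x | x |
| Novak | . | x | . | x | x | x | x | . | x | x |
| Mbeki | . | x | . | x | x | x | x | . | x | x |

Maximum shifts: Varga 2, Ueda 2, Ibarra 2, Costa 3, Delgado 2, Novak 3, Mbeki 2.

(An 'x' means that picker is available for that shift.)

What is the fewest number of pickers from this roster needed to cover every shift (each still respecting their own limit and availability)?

11 slots to fill and no one can take more than 3, so at least ⌈11/3⌉ = 4 pickers are needed.
Any 4 pickers together have capacity at most 3+3+2+2 = 10 < 11 slots, so 4 can never suffice.
Varga, Ueda, Ibarra, Costa, and Delgado alone can cover everything: Thu morning→Costa, Thu afternoon→Ibarra+Delgado, Thu evening→Ueda, Fri morning→Varga, Fri afternoon→Costa, Fri evening→Varga, Sat morning→Costa, Sat afternoon→Ueda, Sat evening→Ibarra, Sun morning→Delgado.

5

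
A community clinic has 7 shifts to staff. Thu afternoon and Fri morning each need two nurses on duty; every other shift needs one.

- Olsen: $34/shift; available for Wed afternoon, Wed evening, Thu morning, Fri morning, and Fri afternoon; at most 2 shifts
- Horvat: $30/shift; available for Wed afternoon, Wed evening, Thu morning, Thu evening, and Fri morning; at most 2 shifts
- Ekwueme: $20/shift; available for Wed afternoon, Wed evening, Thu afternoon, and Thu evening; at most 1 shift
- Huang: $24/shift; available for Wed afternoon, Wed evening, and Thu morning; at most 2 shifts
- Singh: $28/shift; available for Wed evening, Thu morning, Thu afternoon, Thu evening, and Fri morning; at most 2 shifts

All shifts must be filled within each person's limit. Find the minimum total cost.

Thu afternoon can only be covered by Ekwueme and Singh, so that assignment is forced.
Fri afternoon can only be covered by Olsen, so that assignment is forced.
Picking the cheapest available nurse for each shift independently would cost $224, but that ignores the shift limits.
An optimal schedule: Wed afternoon→Huang, Wed evening→Singh, Thu morning→Huang, Thu afternoon→Ekwueme+Singh, Thu evening→Horvat, Fri morning→Olsen+Horvat, Fri afternoon→Olsen.
Total: 24 + 28 + 24 + 20 + 28 + 30 + 34 + 30 + 34 = $252.

$252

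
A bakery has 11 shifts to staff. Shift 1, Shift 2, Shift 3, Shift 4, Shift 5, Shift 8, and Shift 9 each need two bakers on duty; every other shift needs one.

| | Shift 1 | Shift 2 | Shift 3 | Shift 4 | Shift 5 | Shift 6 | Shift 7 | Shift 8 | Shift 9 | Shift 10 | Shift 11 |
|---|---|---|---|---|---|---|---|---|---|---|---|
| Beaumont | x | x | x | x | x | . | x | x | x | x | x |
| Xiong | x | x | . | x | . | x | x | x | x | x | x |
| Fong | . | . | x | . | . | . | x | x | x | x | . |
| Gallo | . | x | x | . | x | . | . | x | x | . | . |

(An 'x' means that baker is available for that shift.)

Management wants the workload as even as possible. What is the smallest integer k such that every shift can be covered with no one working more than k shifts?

5

With 4 bakers and 18 worker-slots to fill, someone must work at least ⌈18/4⌉ = 5 shifts, so k ≥ 5.
k = 5 works: Shift 1→Beaumont+Xiong, Shift 2→Beaumont+Xiong, Shift 3→Fong+Gallo, Shift 4→Beaumont+Xiong, Shift 5→Beaumont+Gallo, Shift 6→Xiong, Shift 7→Xiong, Shift 8→Fong+Gallo, Shift 9→Fong+Gallo, Shift 10→Fong, Shift 11→Beaumont.
Loads: Beaumont 5, Xiong 5, Fong 4, Gallo 4 — all ≤ 5.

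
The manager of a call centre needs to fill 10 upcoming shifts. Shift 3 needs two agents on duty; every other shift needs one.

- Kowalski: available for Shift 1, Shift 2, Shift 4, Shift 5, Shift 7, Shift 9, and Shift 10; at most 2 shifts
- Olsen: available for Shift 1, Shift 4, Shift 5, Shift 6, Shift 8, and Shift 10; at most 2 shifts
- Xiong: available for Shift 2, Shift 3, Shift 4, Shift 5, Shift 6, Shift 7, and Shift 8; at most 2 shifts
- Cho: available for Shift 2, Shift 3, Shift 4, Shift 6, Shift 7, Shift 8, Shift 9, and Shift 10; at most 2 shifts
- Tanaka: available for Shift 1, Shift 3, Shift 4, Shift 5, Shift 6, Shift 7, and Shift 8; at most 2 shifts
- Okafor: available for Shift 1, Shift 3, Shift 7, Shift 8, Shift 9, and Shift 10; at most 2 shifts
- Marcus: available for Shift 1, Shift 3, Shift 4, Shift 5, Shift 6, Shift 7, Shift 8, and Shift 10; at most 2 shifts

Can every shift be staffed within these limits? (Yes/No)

One valid schedule: Shift 1→Olsen, Shift 2→Kowalski, Shift 3→Tanaka+Okafor, Shift 4→Xiong, Shift 5→Olsen, Shift 6→Xiong, Shift 7→Cho, Shift 8→Tanaka, Shift 9→Kowalski, Shift 10→Cho.
Loads: Kowalski 2/2, Olsen 2/2, Xiong 2/2, Cho 2/2, Tanaka 2/2, Okafor 1/2, Marcus 0/2 — all within limits.

Yes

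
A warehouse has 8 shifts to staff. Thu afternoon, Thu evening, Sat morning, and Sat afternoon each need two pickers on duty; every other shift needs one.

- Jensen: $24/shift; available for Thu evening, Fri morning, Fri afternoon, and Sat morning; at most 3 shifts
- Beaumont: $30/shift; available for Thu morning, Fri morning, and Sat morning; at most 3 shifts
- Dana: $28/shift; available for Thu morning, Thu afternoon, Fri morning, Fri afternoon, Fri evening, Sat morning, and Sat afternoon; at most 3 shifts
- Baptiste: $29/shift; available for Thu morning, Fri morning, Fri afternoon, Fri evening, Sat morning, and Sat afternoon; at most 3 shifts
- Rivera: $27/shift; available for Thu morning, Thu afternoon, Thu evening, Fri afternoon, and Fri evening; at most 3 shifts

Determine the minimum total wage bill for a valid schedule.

Thu afternoon can only be covered by Dana and Rivera, so that assignment is forced.
Thu evening can only be covered by Jensen and Rivera, so that assignment is forced.
Sat afternoon can only be covered by Dana and Baptiste, so that assignment is forced.
Picking the cheapest available picker for each shift independently would cost $317, but that ignores the shift limits.
An optimal schedule: Thu morning→Dana, Thu afternoon→Rivera+Dana, Thu evening→Jensen+Rivera, Fri morning→Jensen, Fri afternoon→Baptiste, Fri evening→Rivera, Sat morning→Jensen+Baptiste, Sat afternoon→Dana+Baptiste.
Total: 28 + 27 + 28 + 24 + 27 + 24 + 29 + 27 + 24 + 29 + 28 + 29 = $324.

$324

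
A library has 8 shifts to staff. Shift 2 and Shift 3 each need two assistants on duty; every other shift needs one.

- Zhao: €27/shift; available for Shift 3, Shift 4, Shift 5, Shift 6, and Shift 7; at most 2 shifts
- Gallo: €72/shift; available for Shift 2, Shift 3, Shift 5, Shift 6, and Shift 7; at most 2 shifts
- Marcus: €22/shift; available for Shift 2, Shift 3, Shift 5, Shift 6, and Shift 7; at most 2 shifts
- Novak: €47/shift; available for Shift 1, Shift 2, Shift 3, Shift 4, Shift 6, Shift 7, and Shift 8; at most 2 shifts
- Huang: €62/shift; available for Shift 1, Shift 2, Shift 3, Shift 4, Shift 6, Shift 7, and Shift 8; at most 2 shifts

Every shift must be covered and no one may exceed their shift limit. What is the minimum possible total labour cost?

Picking the cheapest available assistant for each shift independently would cost €305, but that ignores the shift limits.
An optimal schedule: Shift 1→Novak, Shift 2→Marcus+Huang, Shift 3→Marcus+Huang, Shift 4→Zhao, Shift 5→Zhao, Shift 6→Gallo, Shift 7→Gallo, Shift 8→Novak.
Total: 47 + 22 + 62 + 22 + 62 + 27 + 27 + 72 + 72 + 47 = €460.

€460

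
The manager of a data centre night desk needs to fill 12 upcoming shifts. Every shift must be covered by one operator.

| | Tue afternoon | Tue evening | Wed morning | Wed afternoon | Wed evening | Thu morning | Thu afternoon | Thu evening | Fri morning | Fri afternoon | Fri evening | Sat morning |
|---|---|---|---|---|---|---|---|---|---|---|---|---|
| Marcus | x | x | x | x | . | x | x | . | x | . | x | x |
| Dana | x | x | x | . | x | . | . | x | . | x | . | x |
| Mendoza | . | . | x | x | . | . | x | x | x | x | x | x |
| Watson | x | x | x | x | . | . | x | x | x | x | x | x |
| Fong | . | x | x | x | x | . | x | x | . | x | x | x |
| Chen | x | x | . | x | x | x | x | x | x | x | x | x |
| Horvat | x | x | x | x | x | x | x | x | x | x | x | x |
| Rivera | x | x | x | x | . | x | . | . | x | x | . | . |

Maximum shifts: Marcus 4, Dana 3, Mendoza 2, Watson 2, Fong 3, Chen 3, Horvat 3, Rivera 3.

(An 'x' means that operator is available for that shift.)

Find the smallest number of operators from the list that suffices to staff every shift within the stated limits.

4

12 slots to fill and no one can take more than 4, so at least ⌈12/4⌉ = 3 operators are needed.
Any 3 operators together have capacity at most 4+3+3 = 10 < 12 slots, so 3 can never suffice.
Marcus, Dana, Mendoza, and Fong alone can cover everything: Tue afternoon→Marcus, Tue evening→Marcus, Wed morning→Fong, Wed afternoon→Mendoza, Wed evening→Dana, Thu morning→Marcus, Thu afternoon→Mendoza, Thu evening→Dana, Fri morning→Marcus, Fri afternoon→Dana, Fri evening→Fong, Sat morning→Fong.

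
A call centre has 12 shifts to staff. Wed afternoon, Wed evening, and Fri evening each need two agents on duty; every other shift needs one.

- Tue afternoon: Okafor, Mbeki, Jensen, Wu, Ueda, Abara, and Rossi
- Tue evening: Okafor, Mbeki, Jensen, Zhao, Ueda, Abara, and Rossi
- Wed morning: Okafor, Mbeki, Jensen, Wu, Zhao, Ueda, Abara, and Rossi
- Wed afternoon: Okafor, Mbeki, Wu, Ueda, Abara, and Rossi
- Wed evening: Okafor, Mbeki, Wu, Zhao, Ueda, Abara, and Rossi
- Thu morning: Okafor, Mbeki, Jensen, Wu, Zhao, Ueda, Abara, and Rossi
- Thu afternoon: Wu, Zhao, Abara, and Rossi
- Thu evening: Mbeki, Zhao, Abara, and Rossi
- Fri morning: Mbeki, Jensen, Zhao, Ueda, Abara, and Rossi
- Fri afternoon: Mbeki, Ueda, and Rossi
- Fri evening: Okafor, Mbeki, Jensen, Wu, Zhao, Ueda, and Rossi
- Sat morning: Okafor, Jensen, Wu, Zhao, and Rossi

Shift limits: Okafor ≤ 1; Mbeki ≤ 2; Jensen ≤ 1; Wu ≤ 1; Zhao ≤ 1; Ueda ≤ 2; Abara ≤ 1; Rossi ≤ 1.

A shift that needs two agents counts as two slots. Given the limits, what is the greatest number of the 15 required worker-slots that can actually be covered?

Total capacity across all agents is 1+2+1+1+1+2+1+1 = 10, and 15 slots are needed, so at most 10 can be filled.
An assignment achieving 10: Tue afternoon→Ueda, Tue evening→Zhao, Wed afternoon→Ueda+Abara, Wed evening→Rossi, Thu afternoon→Wu, Thu evening→Mbeki, Fri morning→Jensen, Fri afternoon→Mbeki, Sat morning→Okafor.
Loads: Okafor 1/1, Mbeki 2/2, Jensen 1/1, Wu 1/1, Zhao 1/1, Ueda 2/2, Abara 1/1, Rossi 1/1.

10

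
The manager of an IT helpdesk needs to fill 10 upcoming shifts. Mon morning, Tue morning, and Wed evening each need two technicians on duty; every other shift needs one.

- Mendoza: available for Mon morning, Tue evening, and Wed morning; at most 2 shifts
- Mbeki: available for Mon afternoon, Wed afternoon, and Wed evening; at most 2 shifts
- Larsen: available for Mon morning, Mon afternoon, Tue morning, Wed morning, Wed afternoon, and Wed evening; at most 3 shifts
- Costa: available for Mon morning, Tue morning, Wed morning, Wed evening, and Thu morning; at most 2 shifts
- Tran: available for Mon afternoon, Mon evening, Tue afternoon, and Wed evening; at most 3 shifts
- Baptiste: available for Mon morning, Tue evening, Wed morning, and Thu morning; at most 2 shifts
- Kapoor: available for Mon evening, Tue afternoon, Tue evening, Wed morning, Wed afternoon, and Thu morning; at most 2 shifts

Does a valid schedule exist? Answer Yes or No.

Tue morning can only be covered by Larsen and Costa, so that assignment is forced.
One valid schedule: Mon morning→Larsen+Baptiste, Mon afternoon→Mbeki, Mon evening→Tran, Tue morning→Larsen+Costa, Tue afternoon→Tran, Tue evening→Mendoza, Wed morning→Mendoza, Wed afternoon→Mbeki, Wed evening→Larsen+Tran, Thu morning→Costa.
Loads: Mendoza 2/2, Mbeki 2/2, Larsen 3/3, Costa 2/2, Tran 3/3, Baptiste 1/2, Kapoor 0/2 — all within limits.

Yes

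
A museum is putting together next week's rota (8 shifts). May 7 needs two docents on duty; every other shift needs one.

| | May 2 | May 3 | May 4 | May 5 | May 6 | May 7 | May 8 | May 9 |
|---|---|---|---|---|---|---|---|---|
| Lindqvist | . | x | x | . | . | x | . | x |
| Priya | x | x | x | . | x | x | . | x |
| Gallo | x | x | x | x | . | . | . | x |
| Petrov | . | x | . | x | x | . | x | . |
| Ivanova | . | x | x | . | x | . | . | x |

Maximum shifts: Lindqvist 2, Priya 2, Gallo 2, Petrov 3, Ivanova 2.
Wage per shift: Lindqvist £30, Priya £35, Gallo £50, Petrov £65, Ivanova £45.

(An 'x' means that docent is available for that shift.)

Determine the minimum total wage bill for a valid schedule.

£385

May 7 can only be covered by Lindqvist and Priya, so that assignment is forced.
May 8 can only be covered by Petrov, so that assignment is forced.
Picking the cheapest available docent for each shift independently would cost £340, but that ignores the shift limits.
An optimal schedule: May 2→Priya, May 3→Gallo, May 4→Lindqvist, May 5→Gallo, May 6→Ivanova, May 7→Lindqvist+Priya, May 8→Petrov, May 9→Ivanova.
Total: 35 + 50 + 30 + 50 + 45 + 30 + 35 + 65 + 45 = £385.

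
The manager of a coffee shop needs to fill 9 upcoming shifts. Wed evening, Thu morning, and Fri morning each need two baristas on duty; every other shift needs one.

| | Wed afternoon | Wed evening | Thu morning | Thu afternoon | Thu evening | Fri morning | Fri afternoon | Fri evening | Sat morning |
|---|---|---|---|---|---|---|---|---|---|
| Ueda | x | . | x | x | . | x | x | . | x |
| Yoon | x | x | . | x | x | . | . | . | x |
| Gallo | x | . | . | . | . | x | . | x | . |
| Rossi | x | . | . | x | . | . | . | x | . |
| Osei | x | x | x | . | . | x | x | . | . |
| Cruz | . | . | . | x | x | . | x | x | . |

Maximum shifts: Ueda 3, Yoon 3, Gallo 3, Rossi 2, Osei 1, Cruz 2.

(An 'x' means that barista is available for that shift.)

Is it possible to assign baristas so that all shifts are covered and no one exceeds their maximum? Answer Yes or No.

Total capacity is 14 and 12 slots are needed, so capacity alone doesn't rule it out.
Shifts {Wed evening, Thu morning} need 4 worker-slots in total, but the baristas available for any of those shifts (Ueda, Yoon, and Osei) can supply at most 3 among them. So no valid schedule exists.

No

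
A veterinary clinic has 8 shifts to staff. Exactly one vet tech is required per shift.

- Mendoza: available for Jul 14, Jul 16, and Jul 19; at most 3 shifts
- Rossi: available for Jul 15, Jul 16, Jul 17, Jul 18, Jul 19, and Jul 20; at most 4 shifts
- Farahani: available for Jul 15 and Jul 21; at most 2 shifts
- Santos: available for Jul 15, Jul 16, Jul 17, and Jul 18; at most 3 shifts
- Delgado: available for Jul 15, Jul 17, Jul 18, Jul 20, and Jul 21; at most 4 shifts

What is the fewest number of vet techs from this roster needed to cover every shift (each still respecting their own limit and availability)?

3

8 slots to fill and no one can take more than 4, so at least ⌈8/4⌉ = 2 vet techs are needed.
No set of 2 vet techs can cover every shift (each such set leaves at least one shift with no one available or exceeds a cap).
Mendoza, Rossi, and Farahani alone can cover everything: Jul 14→Mendoza, Jul 15→Rossi, Jul 16→Mendoza, Jul 17→Rossi, Jul 18→Rossi, Jul 19→Mendoza, Jul 20→Rossi, Jul 21→Farahani.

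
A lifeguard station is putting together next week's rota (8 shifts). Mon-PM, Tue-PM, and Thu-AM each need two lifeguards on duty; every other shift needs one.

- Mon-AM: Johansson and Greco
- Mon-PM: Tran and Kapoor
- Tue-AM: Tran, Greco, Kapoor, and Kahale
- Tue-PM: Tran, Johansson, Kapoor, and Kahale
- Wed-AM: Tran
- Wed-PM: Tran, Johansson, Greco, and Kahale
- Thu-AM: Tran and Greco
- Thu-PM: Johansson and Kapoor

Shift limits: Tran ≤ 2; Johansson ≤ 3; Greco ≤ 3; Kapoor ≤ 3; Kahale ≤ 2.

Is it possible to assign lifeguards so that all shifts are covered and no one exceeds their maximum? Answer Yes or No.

No

Total capacity is 13 and 11 slots are needed, so capacity alone doesn't rule it out.
Shifts {Mon-PM, Wed-AM, Thu-AM} need 5 worker-slots in total, but the lifeguards available for any of those shifts (Tran, Greco, and Kapoor) can supply at most 4 among them. So no valid schedule exists.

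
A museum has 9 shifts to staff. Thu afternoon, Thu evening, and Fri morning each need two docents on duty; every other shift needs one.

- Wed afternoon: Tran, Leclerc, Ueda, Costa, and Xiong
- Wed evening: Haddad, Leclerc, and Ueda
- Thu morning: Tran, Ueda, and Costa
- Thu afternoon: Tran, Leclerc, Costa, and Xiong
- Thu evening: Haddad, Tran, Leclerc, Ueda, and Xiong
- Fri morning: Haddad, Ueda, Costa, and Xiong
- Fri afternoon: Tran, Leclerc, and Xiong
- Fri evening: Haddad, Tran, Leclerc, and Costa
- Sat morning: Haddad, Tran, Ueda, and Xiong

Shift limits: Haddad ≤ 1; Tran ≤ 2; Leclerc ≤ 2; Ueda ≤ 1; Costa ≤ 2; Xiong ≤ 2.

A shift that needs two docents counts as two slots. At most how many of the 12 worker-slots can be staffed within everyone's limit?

Total capacity across all docents is 1+2+2+1+2+2 = 10, and 12 slots are needed, so at most 10 can be filled.
An assignment achieving 10: Wed afternoon→Xiong, Wed evening→Haddad, Thu morning→Tran, Thu afternoon→Leclerc+Costa, Fri morning→Ueda+Costa, Fri afternoon→Tran, Fri evening→Leclerc, Sat morning→Xiong.
Loads: Haddad 1/1, Tran 2/2, Leclerc 2/2, Ueda 1/1, Costa 2/2, Xiong 2/2.

10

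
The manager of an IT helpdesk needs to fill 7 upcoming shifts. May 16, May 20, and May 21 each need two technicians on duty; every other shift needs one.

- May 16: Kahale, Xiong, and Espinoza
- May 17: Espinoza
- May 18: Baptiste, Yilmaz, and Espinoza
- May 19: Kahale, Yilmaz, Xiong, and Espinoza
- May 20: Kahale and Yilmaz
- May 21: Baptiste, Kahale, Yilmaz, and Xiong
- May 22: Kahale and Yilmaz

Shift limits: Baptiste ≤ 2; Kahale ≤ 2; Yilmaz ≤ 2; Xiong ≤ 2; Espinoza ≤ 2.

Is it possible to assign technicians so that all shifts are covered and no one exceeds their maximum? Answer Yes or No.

Yes

May 17 can only be covered by Espinoza, so that assignment is forced.
May 20 can only be covered by Kahale and Yilmaz, so that assignment is forced.
One valid schedule: May 16→Xiong+Espinoza, May 17→Espinoza, May 18→Baptiste, May 19→Yilmaz, May 20→Kahale+Yilmaz, May 21→Baptiste+Xiong, May 22→Kahale.
Loads: Baptiste 2/2, Kahale 2/2, Yilmaz 2/2, Xiong 2/2, Espinoza 2/2 — all within limits.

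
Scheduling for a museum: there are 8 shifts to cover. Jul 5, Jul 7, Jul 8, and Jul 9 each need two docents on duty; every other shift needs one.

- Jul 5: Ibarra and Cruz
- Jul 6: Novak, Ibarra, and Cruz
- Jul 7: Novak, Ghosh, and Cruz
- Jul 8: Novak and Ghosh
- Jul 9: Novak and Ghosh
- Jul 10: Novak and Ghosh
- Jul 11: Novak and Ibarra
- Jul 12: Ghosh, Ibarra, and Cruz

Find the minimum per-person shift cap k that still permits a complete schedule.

3

With 4 docents and 12 worker-slots to fill, someone must work at least ⌈12/4⌉ = 3 shifts, so k ≥ 3.
k = 3 works: Jul 5→Ibarra+Cruz, Jul 6→Ibarra, Jul 7→Ghosh+Cruz, Jul 8→Novak+Ghosh, Jul 9→Novak+Ghosh, Jul 10→Novak, Jul 11→Ibarra, Jul 12→Cruz.
Loads: Novak 3, Ghosh 3, Ibarra 3, Cruz 3 — all ≤ 3.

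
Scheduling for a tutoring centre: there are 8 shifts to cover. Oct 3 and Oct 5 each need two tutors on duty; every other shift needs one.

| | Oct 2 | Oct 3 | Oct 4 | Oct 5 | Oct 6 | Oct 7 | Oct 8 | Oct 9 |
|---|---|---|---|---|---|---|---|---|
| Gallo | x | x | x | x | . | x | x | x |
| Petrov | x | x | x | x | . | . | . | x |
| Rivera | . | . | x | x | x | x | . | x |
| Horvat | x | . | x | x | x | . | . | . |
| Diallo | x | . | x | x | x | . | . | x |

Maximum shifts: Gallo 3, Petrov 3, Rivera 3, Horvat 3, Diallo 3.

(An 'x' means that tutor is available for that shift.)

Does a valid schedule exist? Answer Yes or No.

Yes

Oct 3 can only be covered by Gallo and Petrov, so that assignment is forced.
Oct 8 can only be covered by Gallo, so that assignment is forced.
One valid schedule: Oct 2→Petrov, Oct 3→Gallo+Petrov, Oct 4→Rivera, Oct 5→Rivera+Horvat, Oct 6→Rivera, Oct 7→Gallo, Oct 8→Gallo, Oct 9→Petrov.
Loads: Gallo 3/3, Petrov 3/3, Rivera 3/3, Horvat 1/3, Diallo 0/3 — all within limits.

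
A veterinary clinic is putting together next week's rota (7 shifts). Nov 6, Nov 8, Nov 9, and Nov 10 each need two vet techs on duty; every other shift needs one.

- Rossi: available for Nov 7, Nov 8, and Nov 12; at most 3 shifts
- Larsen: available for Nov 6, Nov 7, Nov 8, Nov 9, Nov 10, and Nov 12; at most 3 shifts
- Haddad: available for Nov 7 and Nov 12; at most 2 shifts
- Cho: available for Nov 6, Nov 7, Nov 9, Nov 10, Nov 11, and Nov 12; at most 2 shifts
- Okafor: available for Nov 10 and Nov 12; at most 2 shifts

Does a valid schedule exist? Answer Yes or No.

No

Total capacity is 12 and 11 slots are needed, so capacity alone doesn't rule it out.
Shifts {Nov 6, Nov 9, Nov 11} need 5 worker-slots in total, but the vet techs available for any of those shifts (Larsen and Cho) can supply at most 4 among them. So no valid schedule exists.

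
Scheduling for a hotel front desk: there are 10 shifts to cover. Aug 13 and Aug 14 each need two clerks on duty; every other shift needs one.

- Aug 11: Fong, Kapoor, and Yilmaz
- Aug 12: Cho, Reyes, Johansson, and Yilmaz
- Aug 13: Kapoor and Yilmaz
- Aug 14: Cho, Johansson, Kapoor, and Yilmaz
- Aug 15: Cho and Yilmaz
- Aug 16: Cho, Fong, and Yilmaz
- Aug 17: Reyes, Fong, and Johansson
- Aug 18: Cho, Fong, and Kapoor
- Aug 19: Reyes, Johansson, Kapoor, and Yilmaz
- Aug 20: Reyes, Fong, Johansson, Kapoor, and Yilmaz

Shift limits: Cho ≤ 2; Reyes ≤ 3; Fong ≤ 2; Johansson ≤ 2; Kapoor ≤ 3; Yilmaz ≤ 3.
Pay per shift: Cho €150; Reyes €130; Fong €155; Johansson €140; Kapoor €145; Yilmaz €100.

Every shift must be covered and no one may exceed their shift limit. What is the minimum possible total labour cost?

Aug 13 can only be covered by Kapoor and Yilmaz, so that assignment is forced.
Picking the cheapest available clerk for each shift independently would cost €1360, but that ignores the shift limits.
An optimal schedule: Aug 11→Yilmaz, Aug 12→Reyes, Aug 13→Yilmaz+Kapoor, Aug 14→Johansson+Kapoor, Aug 15→Yilmaz, Aug 16→Cho, Aug 17→Reyes, Aug 18→Kapoor, Aug 19→Reyes, Aug 20→Johansson.
Total: 100 + 130 + 100 + 145 + 140 + 145 + 100 + 150 + 130 + 145 + 130 + 140 = €1555.

€1555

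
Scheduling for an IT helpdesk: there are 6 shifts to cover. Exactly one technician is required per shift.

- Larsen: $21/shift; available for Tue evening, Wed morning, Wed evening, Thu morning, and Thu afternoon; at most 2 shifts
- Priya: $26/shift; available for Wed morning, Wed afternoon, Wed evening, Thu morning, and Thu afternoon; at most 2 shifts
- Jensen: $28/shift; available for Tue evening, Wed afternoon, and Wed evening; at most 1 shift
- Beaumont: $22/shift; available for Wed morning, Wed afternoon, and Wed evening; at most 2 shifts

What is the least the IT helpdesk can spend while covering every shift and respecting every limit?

$138

Picking the cheapest available technician for each shift independently would cost $127, but that ignores the shift limits.
An optimal schedule: Tue evening→Larsen, Wed morning→Beaumont, Wed afternoon→Beaumont, Wed evening→Priya, Thu morning→Larsen, Thu afternoon→Priya.
Total: 21 + 22 + 22 + 26 + 21 + 26 = $138.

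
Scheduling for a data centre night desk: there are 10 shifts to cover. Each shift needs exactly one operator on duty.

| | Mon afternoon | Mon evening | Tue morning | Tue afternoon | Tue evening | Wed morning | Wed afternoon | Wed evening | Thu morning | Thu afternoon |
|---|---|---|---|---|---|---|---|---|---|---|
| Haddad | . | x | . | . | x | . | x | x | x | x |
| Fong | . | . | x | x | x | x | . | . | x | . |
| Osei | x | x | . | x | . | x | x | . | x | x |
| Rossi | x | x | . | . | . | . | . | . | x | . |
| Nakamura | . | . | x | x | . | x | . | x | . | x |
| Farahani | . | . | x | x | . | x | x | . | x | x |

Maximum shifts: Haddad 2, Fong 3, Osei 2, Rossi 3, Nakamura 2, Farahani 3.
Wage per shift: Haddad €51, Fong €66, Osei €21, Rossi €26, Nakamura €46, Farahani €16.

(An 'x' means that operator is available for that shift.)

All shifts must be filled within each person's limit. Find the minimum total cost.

€265

Picking the cheapest available operator for each shift independently would cost €235, but that ignores the shift limits.
An optimal schedule: Mon afternoon→Rossi, Mon evening→Rossi, Tue morning→Farahani, Tue afternoon→Farahani, Tue evening→Haddad, Wed morning→Osei, Wed afternoon→Farahani, Wed evening→Nakamura, Thu morning→Rossi, Thu afternoon→Osei.
Total: 26 + 26 + 16 + 16 + 51 + 21 + 16 + 46 + 26 + 21 = €265.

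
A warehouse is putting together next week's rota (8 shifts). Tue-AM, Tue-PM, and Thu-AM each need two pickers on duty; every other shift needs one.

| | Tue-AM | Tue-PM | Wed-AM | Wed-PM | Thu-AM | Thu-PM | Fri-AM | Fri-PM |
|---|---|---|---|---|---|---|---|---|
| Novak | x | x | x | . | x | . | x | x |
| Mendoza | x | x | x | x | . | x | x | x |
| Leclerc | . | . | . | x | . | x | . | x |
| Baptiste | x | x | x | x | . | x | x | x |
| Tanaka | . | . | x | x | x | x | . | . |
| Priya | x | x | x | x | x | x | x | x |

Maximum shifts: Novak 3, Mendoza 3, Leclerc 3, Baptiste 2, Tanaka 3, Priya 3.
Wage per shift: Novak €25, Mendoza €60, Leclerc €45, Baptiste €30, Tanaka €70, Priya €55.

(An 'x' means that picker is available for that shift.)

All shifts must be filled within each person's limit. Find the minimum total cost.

€435

Picking the cheapest available picker for each shift independently would cost €325, but that ignores the shift limits.
An optimal schedule: Tue-AM→Baptiste+Priya, Tue-PM→Baptiste+Priya, Wed-AM→Novak, Wed-PM→Leclerc, Thu-AM→Novak+Priya, Thu-PM→Leclerc, Fri-AM→Novak, Fri-PM→Leclerc.
Total: 30 + 55 + 30 + 55 + 25 + 45 + 25 + 55 + 45 + 25 + 45 = €435.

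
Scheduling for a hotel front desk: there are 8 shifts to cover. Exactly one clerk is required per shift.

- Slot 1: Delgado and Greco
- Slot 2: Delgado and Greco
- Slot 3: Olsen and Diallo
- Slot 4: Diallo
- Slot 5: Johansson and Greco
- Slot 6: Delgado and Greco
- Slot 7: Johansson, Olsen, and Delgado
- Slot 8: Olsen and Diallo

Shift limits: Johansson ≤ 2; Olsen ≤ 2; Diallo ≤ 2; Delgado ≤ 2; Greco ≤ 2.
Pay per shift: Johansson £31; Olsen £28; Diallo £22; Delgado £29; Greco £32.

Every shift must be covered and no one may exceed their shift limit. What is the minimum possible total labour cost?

Slot 4 can only be covered by Diallo, so that assignment is forced.
Picking the cheapest available clerk for each shift independently would cost £212, but that ignores the shift limits.
An optimal schedule: Slot 1→Delgado, Slot 2→Delgado, Slot 3→Diallo, Slot 4→Diallo, Slot 5→Johansson, Slot 6→Greco, Slot 7→Olsen, Slot 8→Olsen.
Total: 29 + 29 + 22 + 22 + 31 + 32 + 28 + 28 = £221.

£221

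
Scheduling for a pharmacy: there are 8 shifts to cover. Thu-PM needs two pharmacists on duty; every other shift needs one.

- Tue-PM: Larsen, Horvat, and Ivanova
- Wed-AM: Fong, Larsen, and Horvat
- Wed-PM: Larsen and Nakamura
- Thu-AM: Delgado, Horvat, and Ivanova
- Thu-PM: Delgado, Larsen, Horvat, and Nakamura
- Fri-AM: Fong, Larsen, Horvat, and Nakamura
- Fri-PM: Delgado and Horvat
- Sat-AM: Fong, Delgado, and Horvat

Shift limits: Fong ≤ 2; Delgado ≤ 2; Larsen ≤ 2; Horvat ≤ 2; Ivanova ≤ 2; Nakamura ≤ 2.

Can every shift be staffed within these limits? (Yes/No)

Yes

One valid schedule: Tue-PM→Larsen, Wed-AM→Fong, Wed-PM→Larsen, Thu-AM→Delgado, Thu-PM→Horvat+Nakamura, Fri-AM→Horvat, Fri-PM→Delgado, Sat-AM→Fong.
Loads: Fong 2/2, Delgado 2/2, Larsen 2/2, Horvat 2/2, Ivanova 0/2, Nakamura 1/2 — all within limits.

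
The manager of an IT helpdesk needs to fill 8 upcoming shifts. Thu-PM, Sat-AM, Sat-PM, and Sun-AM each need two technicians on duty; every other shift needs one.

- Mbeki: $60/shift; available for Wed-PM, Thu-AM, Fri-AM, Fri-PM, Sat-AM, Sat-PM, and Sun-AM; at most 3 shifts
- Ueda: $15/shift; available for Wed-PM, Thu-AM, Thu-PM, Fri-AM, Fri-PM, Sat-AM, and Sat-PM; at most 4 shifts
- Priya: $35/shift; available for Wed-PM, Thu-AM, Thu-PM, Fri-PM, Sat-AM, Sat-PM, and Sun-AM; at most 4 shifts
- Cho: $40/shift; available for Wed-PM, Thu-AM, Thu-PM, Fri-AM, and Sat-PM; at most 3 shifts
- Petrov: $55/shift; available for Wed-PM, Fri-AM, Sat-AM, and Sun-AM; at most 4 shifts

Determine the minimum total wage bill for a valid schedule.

Picking the cheapest available technician for each shift independently would cost $300, but that ignores the shift limits.
An optimal schedule: Wed-PM→Cho, Thu-AM→Ueda, Thu-PM→Ueda+Priya, Fri-AM→Cho, Fri-PM→Ueda, Sat-AM→Ueda+Priya, Sat-PM→Priya+Cho, Sun-AM→Priya+Petrov.
Total: 40 + 15 + 15 + 35 + 40 + 15 + 15 + 35 + 35 + 40 + 35 + 55 = $375.

$375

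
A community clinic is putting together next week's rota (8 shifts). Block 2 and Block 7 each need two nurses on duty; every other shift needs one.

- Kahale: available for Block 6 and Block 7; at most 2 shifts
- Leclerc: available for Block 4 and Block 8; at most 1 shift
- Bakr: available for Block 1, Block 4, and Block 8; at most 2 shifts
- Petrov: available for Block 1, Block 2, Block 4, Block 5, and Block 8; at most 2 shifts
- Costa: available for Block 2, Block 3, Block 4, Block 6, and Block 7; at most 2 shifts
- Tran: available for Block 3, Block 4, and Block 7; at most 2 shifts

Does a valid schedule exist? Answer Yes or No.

Block 2 can only be covered by Petrov and Costa, so that assignment is forced.
Block 5 can only be covered by Petrov, so that assignment is forced.
One valid schedule: Block 1→Bakr, Block 2→Petrov+Costa, Block 3→Costa, Block 4→Bakr, Block 5→Petrov, Block 6→Kahale, Block 7→Kahale+Tran, Block 8→Leclerc.
Loads: Kahale 2/2, Leclerc 1/1, Bakr 2/2, Petrov 2/2, Costa 2/2, Tran 1/2 — all within limits.

Yes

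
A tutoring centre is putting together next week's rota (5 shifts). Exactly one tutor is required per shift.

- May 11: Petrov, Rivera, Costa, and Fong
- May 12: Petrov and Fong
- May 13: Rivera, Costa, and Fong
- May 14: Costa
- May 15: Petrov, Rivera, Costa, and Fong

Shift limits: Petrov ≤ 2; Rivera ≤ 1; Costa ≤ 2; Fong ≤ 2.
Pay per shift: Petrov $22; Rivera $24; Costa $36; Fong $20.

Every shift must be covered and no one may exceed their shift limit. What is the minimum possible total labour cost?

$120

May 14 can only be covered by Costa, so that assignment is forced.
Picking the cheapest available tutor for each shift independently would cost $116, but that ignores the shift limits.
An optimal schedule: May 11→Petrov, May 12→Fong, May 13→Fong, May 14→Costa, May 15→Petrov.
Total: 22 + 20 + 20 + 36 + 22 = $120.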